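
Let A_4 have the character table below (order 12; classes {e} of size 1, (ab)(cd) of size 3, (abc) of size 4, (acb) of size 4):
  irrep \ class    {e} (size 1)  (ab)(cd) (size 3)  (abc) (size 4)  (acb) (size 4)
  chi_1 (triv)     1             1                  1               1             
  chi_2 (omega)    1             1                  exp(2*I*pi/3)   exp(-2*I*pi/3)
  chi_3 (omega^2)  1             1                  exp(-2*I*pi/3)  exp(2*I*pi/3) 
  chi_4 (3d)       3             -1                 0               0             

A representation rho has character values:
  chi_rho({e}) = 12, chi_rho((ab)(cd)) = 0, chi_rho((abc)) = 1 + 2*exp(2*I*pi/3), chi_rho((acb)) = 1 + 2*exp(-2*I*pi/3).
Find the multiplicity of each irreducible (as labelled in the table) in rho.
Multiplicities: chi_1: 1, chi_2: 2, chi_3: 0, chi_4: 3.

Solution. Use <chi_rho, chi> = (1/|G|) sum_C |C| * chi_rho(C) * conj(chi(C)) with |G| = 12 for each irreducible chi in the table:
  <chi_rho, chi_1> = (1/12)[1*(12)*conj(1) + 3*(0)*conj(1) + 4*(1 + 2*exp(2*I*pi/3))*conj(1) + 4*(1 + 2*exp(-2*I*pi/3))*conj(1)]
      = (1/12)[(12) + (0) + (4 + 8*exp(2*I*pi/3)) + (4 + 8*exp(-2*I*pi/3))] = 12/12 = 1
  <chi_rho, chi_2> = (1/12)[1*(12)*conj(1) + 3*(0)*conj(1) + 4*(1 + 2*exp(2*I*pi/3))*conj(exp(2*I*pi/3)) + 4*(1 + 2*exp(-2*I*pi/3))*conj(exp(-2*I*pi/3))]
      = (1/12)[(12) + (0) + (8 + 4*exp(-2*I*pi/3)) + (8 + 4*exp(2*I*pi/3))] = 24/12 = 2
  <chi_rho, chi_3> = (1/12)[1*(12)*conj(1) + 3*(0)*conj(1) + 4*(1 + 2*exp(2*I*pi/3))*conj(exp(-2*I*pi/3)) + 4*(1 + 2*exp(-2*I*pi/3))*conj(exp(2*I*pi/3))]
      = (1/12)[(12) + (0) + (8*exp(-2*I*pi/3) + 4*exp(2*I*pi/3)) + (4*exp(-2*I*pi/3) + 8*exp(2*I*pi/3))] = 0/12 = 0
  <chi_rho, chi_4> = (1/12)[1*(12)*conj(3) + 3*(0)*conj(-1) + 4*(1 + 2*exp(2*I*pi/3))*conj(0) + 4*(1 + 2*exp(-2*I*pi/3))*conj(0)]
      = (1/12)[(36) + (0) + (0) + (0)] = 36/12 = 3
(Exp terms are combined using exp(i*s)*conj(exp(i*t)) = exp(i*(s-t)), and sums of them are collapsed using the identity that for every m > 1 the m distinct m-th roots of unity sum to 0, e.g. 1 + exp(2*I*pi/3) + exp(-2*I*pi/3) = 0.)
Dimension check: dim(rho) = sum (mult * dim) = 1*1 + 2*1 + 0*1 + 3*3 = 12 = chi_rho(e) = 12.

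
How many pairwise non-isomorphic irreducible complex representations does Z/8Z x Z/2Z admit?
16

Proof sketch: The number of irreducible complex representations of a finite group equals its number of conjugacy classes. Z/8Z x Z/2Z is abelian of order 16, so every element is its own conjugacy class: 16 classes, so Z/8Z x Z/2Z (order 16) has exactly 16 irreducible complex representations.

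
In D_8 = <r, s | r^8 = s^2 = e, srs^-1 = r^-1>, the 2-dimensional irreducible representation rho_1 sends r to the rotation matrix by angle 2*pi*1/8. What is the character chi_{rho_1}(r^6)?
chi_{rho_1}(r^6) = 2*cos(2*pi*1*6/8) = 0

Working: rho_1(r^6) is rotation by angle 2*pi*1*6/8, whose trace is 2*cos(2*pi*1*6/8) = 0.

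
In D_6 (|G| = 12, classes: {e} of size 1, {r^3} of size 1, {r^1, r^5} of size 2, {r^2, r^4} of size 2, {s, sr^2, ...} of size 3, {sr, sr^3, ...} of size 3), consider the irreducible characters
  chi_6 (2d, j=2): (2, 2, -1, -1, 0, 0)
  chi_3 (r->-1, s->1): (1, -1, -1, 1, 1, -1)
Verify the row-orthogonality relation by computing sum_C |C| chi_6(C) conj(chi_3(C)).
Sum = 0; so <chi_6, chi_3> = 0 (distinct irreducibles are orthogonal).

Compute term by term over conjugacy classes (|C| * chi_6(C) * conj(chi_3(C))):
  1*(2)*conj(1) + 1*(2)*conj(-1) + 2*(-1)*conj(-1) + 2*(-1)*conj(1) + 3*(0)*conj(1) + 3*(0)*conj(-1)
  = (2) + (-2) + (2) + (-2) + (0) + (0)
  = 0.
Dividing by |G| = 12 gives 0/12 = 0, matching the row-orthogonality relation <chi_6, chi_3> = [chi_6 = chi_3].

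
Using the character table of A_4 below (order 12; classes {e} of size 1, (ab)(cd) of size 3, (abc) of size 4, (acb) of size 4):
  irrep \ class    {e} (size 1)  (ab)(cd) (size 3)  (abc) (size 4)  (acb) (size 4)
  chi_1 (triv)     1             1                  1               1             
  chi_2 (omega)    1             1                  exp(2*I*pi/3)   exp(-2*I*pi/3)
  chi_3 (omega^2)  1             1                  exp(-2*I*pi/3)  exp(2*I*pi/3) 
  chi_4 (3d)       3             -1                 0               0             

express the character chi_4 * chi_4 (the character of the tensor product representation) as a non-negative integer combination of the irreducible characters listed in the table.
chi_4 tensor chi_4 = chi_1 + chi_2 + chi_3 + 2*chi_4 (all other irreducibles have multiplicity 0).

Solution. The character of a tensor product is the pointwise product (chi_4 * chi_4)(C) = chi_4(C) * chi_4(C):
  {e}: (3)*(3), (ab)(cd): (-1)*(-1), (abc): (0)*(0), (acb): (0)*(0)
so (chi_4 * chi_4) takes values
  {e} -> 9, (ab)(cd) -> 1, (abc) -> 0, (acb) -> 0.
Now take the inner product of this character with each irreducible chi from the table, <chi_4*chi_4, chi> = (1/12) sum_C |C| (chi_4*chi_4)(C) conj(chi(C)):
  <chi_4*chi_4, chi_1> = (1/12)[1*(9)*conj(1) + 3*(1)*conj(1) + 4*(0)*conj(1) + 4*(0)*conj(1)]
      = (1/12)[(9) + (3) + (0) + (0)] = 12/12 = 1
  <chi_4*chi_4, chi_2> = (1/12)[1*(9)*conj(1) + 3*(1)*conj(1) + 4*(0)*conj(exp(2*I*pi/3)) + 4*(0)*conj(exp(-2*I*pi/3))]
      = (1/12)[(9) + (3) + (0) + (0)] = 12/12 = 1
  <chi_4*chi_4, chi_3> = (1/12)[1*(9)*conj(1) + 3*(1)*conj(1) + 4*(0)*conj(exp(-2*I*pi/3)) + 4*(0)*conj(exp(2*I*pi/3))]
      = (1/12)[(9) + (3) + (0) + (0)] = 12/12 = 1
  <chi_4*chi_4, chi_4> = (1/12)[1*(9)*conj(3) + 3*(1)*conj(-1) + 4*(0)*conj(0) + 4*(0)*conj(0)]
      = (1/12)[(27) + (-3) + (0) + (0)] = 24/12 = 2
(Exp terms are combined using exp(i*s)*conj(exp(i*t)) = exp(i*(s-t)), and sums of them are collapsed using the identity that for every m > 1 the m distinct m-th roots of unity sum to 0, e.g. 1 + exp(2*I*pi/3) + exp(-2*I*pi/3) = 0.)
Hence the multiplicities are chi_1: 1, chi_2: 1, chi_3: 1, chi_4: 2. Dimension check: dim(chi_4)*dim(chi_4) = 3*3 = 9 and sum (mult * dim) = 1*1 + 1*1 + 1*1 + 2*3 = 9.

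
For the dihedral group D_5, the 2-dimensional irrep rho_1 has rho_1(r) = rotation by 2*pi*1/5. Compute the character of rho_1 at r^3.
chi_{rho_1}(r^3) = 2*cos(2*pi*1*3/5) = -sqrt(5)/2 - 1/2

Argument: rho_1(r^3) is rotation by angle 2*pi*1*3/5, whose trace is 2*cos(2*pi*1*3/5) = -sqrt(5)/2 - 1/2.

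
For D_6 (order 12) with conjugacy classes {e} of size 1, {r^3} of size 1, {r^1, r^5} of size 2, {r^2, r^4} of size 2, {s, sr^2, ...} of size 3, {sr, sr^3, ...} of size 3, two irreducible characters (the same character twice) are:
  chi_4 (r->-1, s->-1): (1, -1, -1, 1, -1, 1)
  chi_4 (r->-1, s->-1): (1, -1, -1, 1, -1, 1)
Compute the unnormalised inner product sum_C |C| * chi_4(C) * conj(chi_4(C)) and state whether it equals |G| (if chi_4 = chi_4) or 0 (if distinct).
Sum = 12 = |G| = 12; so <chi_4, chi_4> = 1 (norm-1 confirms irreducibility).

Reasoning: Compute term by term over conjugacy classes (|C| * chi_4(C) * conj(chi_4(C))):
  1*(1)*conj(1) + 1*(-1)*conj(-1) + 2*(-1)*conj(-1) + 2*(1)*conj(1) + 3*(-1)*conj(-1) + 3*(1)*conj(1)
  = (1) + (1) + (2) + (2) + (3) + (3)
  = 12.
Dividing by |G| = 12 gives 12/12 = 1, matching the row-orthogonality relation <chi_4, chi_4> = [chi_4 = chi_4].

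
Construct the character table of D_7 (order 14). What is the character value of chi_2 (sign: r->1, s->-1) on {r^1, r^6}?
Conjugacy classes: {e} of size 1, {r^1, r^6} of size 2, {r^2, r^5} of size 2, {r^3, r^4} of size 2, {s, sr, ..., sr^6} of size 7.
Character table:
  irrep \ class              {e} (size 1)  {r^1, r^6} (size 2)  {r^2, r^5} (size 2)  {r^3, r^4} (size 2)  {s, sr, ..., sr^6} (size 7)
  chi_1 (triv)               1             1                    1                    1                    1                          
  chi_2 (sign: r->1, s->-1)  1             1                    1                    1                    -1                         
  chi_3 (2d, j=1)            2             2*cos(2*pi/7)        -2*cos(3*pi/7)       -2*cos(pi/7)         0                          
  chi_4 (2d, j=2)            2             -2*cos(3*pi/7)       -2*cos(pi/7)         2*cos(2*pi/7)        0                          
  chi_5 (2d, j=3)            2             -2*cos(pi/7)         2*cos(2*pi/7)        -2*cos(3*pi/7)       0                          

Spot check: chi_2 (sign: r->1, s->-1) on {r^1, r^6} = 1.

Explanation: D_7 has order 2*7 = 14 with 5 conjugacy classes, hence 5 irreducibles. Sum of squared dims 1 + 1 + 4 + 4 + 4 = 14 = |G|. Linear characters come from the abelianisation; the 2-dimensional irreps have character r^k -> 2*cos(2*pi*j*k/7), reflections -> 0.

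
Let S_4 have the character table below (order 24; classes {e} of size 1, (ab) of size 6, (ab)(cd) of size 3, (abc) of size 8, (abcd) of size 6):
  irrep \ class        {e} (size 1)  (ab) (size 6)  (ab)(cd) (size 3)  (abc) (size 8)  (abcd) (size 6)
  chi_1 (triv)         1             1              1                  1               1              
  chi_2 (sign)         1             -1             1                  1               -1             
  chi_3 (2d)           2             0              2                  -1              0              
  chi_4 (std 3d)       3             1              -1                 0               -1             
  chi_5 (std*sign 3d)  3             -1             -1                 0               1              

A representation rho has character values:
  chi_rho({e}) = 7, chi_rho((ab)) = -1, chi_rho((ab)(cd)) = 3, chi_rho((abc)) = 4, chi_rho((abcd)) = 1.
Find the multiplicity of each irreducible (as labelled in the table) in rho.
Multiplicities: chi_1: 2, chi_2: 2, chi_3: 0, chi_4: 0, chi_5: 1.

Working: Use <chi_rho, chi> = (1/|G|) sum_C |C| * chi_rho(C) * conj(chi(C)) with |G| = 24 for each irreducible chi in the table:
  <chi_rho, chi_1> = (1/24)[1*(7)*conj(1) + 6*(-1)*conj(1) + 3*(3)*conj(1) + 8*(4)*conj(1) + 6*(1)*conj(1)]
      = (1/24)[(7) + (-6) + (9) + (32) + (6)] = 48/24 = 2
  <chi_rho, chi_2> = (1/24)[1*(7)*conj(1) + 6*(-1)*conj(-1) + 3*(3)*conj(1) + 8*(4)*conj(1) + 6*(1)*conj(-1)]
      = (1/24)[(7) + (6) + (9) + (32) + (-6)] = 48/24 = 2
  <chi_rho, chi_3> = (1/24)[1*(7)*conj(2) + 6*(-1)*conj(0) + 3*(3)*conj(2) + 8*(4)*conj(-1) + 6*(1)*conj(0)]
      = (1/24)[(14) + (0) + (18) + (-32) + (0)] = 0/24 = 0
  <chi_rho, chi_4> = (1/24)[1*(7)*conj(3) + 6*(-1)*conj(1) + 3*(3)*conj(-1) + 8*(4)*conj(0) + 6*(1)*conj(-1)]
      = (1/24)[(21) + (-6) + (-9) + (0) + (-6)] = 0/24 = 0
  <chi_rho, chi_5> = (1/24)[1*(7)*conj(3) + 6*(-1)*conj(-1) + 3*(3)*conj(-1) + 8*(4)*conj(0) + 6*(1)*conj(1)]
      = (1/24)[(21) + (6) + (-9) + (0) + (6)] = 24/24 = 1
Dimension check: dim(rho) = sum (mult * dim) = 2*1 + 2*1 + 0*2 + 0*3 + 1*3 = 7 = chi_rho(e) = 7.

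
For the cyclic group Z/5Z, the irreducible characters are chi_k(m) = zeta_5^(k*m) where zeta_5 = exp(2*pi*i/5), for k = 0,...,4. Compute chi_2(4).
chi_2(4) = zeta_5^8 = exp(-4*I*pi/5)

Explanation: chi_2(4) = zeta_5^(2*4) = zeta_5^8. Since zeta_5^5 = 1, this equals zeta_5^3 = exp(2*pi*i*3/5) = exp(-4*I*pi/5).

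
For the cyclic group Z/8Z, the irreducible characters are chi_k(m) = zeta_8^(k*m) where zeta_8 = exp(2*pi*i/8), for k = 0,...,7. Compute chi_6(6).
chi_6(6) = zeta_8^36 = -1

Details: chi_6(6) = zeta_8^(6*6) = zeta_8^36. Since zeta_8^8 = 1, this equals zeta_8^4 = exp(2*pi*i*4/8) = -1.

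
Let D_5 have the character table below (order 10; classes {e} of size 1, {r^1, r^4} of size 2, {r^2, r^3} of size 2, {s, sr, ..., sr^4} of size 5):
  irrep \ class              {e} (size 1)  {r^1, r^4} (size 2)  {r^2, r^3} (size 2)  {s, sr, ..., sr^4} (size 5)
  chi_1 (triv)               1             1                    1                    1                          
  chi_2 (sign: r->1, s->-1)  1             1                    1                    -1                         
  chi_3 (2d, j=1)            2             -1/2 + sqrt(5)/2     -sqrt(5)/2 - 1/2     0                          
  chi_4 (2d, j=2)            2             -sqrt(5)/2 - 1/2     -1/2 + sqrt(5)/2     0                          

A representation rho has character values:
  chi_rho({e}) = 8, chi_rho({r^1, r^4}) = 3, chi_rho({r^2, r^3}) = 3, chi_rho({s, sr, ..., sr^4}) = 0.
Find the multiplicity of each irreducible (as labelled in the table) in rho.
Multiplicities: chi_1: 2, chi_2: 2, chi_3: 1, chi_4: 1.

Reasoning: Use <chi_rho, chi> = (1/|G|) sum_C |C| * chi_rho(C) * conj(chi(C)) with |G| = 10 for each irreducible chi in the table:
  <chi_rho, chi_1> = (1/10)[1*(8)*conj(1) + 2*(3)*conj(1) + 2*(3)*conj(1) + 5*(0)*conj(1)]
      = (1/10)[(8) + (6) + (6) + (0)] = 20/10 = 2
  <chi_rho, chi_2> = (1/10)[1*(8)*conj(1) + 2*(3)*conj(1) + 2*(3)*conj(1) + 5*(0)*conj(-1)]
      = (1/10)[(8) + (6) + (6) + (0)] = 20/10 = 2
  <chi_rho, chi_3> = (1/10)[1*(8)*conj(2) + 2*(3)*conj(-1/2 + sqrt(5)/2) + 2*(3)*conj(-sqrt(5)/2 - 1/2) + 5*(0)*conj(0)]
      = (1/10)[(16) + (-3 + 3*sqrt(5)) + (-3*sqrt(5) - 3) + (0)] = 10/10 = 1
  <chi_rho, chi_4> = (1/10)[1*(8)*conj(2) + 2*(3)*conj(-sqrt(5)/2 - 1/2) + 2*(3)*conj(-1/2 + sqrt(5)/2) + 5*(0)*conj(0)]
      = (1/10)[(16) + (-3*sqrt(5) - 3) + (-3 + 3*sqrt(5)) + (0)] = 10/10 = 1
Dimension check: dim(rho) = sum (mult * dim) = 2*1 + 2*1 + 1*2 + 1*2 = 8 = chi_rho(e) = 8.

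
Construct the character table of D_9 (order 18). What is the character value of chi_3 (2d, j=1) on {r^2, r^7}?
Conjugacy classes: {e} of size 1, {r^1, r^8} of size 2, {r^2, r^7} of size 2, {r^3, r^6} of size 2, {r^4, r^5} of size 2, {s, sr, ..., sr^8} of size 9.
Character table:
  irrep \ class              {e} (size 1)  {r^1, r^8} (size 2)  {r^2, r^7} (size 2)  {r^3, r^6} (size 2)  {r^4, r^5} (size 2)  {s, sr, ..., sr^8} (size 9)
  chi_1 (triv)               1             1                    1                    1                    1                    1                          
  chi_2 (sign: r->1, s->-1)  1             1                    1                    1                    1                    -1                         
  chi_3 (2d, j=1)            2             2*cos(2*pi/9)        2*cos(4*pi/9)        -1                   -2*cos(pi/9)         0                          
  chi_4 (2d, j=2)            2             2*cos(4*pi/9)        -2*cos(pi/9)         -1                   2*cos(2*pi/9)        0                          
  chi_5 (2d, j=3)            2             -1                   -1                   2                    -1                   0                          
  chi_6 (2d, j=4)            2             -2*cos(pi/9)         2*cos(2*pi/9)        -1                   2*cos(4*pi/9)        0                          

Spot check: chi_3 (2d, j=1) on {r^2, r^7} = 2*cos(4*pi/9).

D_9 has order 2*9 = 18 with 6 conjugacy classes, hence 6 irreducibles. Sum of squared dims 1 + 1 + 4 + 4 + 4 + 4 = 18 = |G|. Linear characters come from the abelianisation; the 2-dimensional irreps have character r^k -> 2*cos(2*pi*j*k/9), reflections -> 0.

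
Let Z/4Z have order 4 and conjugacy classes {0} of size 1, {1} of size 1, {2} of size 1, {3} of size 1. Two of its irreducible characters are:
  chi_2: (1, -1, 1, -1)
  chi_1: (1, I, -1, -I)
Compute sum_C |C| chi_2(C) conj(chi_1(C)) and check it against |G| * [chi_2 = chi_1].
Sum = 0; so <chi_2, chi_1> = 0 (distinct irreducibles are orthogonal).

Working: Compute term by term over conjugacy classes (|C| * chi_2(C) * conj(chi_1(C))):
  1*(1)*conj(1) + 1*(-1)*conj(I) + 1*(1)*conj(-1) + 1*(-1)*conj(-I)
  = (1) + (I) + (-1) + (-I)
  = 0.
(Exp terms are combined using exp(i*s)*conj(exp(i*t)) = exp(i*(s-t)), and sums of them are collapsed using the identity that for every m > 1 the m distinct m-th roots of unity sum to 0, e.g. 1 + exp(2*I*pi/3) + exp(-2*I*pi/3) = 0.)
Dividing by |G| = 4 gives 0/4 = 0, matching the row-orthogonality relation <chi_2, chi_1> = [chi_2 = chi_1].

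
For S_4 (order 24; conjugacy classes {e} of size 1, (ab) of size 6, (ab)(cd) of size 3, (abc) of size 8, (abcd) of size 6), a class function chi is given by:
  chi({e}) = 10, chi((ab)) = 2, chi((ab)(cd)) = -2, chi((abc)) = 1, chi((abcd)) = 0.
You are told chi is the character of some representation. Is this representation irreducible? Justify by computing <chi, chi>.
Not irreducible (reducible): <chi, chi> = 6 > 1.

Why: <chi, chi> = (1/|G|) sum_C |C| * |chi(C)|^2 = (1/24)[1*|10|^2 + 6*|2|^2 + 3*|-2|^2 + 8*|1|^2 + 6*|0|^2]
  = (1/24)[(100) + (24) + (12) + (8) + (0)] = 144/24 = 6.
A character is irreducible iff <chi, chi> = 1, so this representation is reducible.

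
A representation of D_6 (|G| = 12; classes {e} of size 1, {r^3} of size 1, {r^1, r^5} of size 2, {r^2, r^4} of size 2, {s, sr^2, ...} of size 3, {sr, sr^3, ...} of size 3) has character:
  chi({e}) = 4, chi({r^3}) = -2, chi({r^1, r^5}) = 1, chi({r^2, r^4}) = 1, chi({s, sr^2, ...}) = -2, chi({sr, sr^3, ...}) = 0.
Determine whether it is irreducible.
Not irreducible (reducible): <chi, chi> = 3 > 1.

Derivation: <chi, chi> = (1/|G|) sum_C |C| * |chi(C)|^2 = (1/12)[1*|4|^2 + 1*|-2|^2 + 2*|1|^2 + 2*|1|^2 + 3*|-2|^2 + 3*|0|^2]
  = (1/12)[(16) + (4) + (2) + (2) + (12) + (0)] = 36/12 = 3.
A character is irreducible iff <chi, chi> = 1, so this representation is reducible.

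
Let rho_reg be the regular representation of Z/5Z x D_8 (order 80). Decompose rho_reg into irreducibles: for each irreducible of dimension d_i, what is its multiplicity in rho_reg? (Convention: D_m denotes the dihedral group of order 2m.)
Each irreducible V_i of dimension d_i appears with multiplicity d_i, i.e. rho_reg = (direct sum over all irreducibles V_i) d_i V_i. The irreducible dimensions for Z/5Z x D_8 are 1, 1, 1, 1, 1, 1, 1, 1, 1, 1, 1, 1, 1, 1, 1, 1, 1, 1, 1, 1, 2, 2, 2, 2, 2, 2, 2, 2, 2, 2, 2, 2, 2, 2, 2: 20 irreducibles of dimension 1, each with multiplicity 1; 15 irreducibles of dimension 2, each with multiplicity 2. Total dimension 20*1*1 + 15*2*2 = 80 = |G|.

General theorem: in the regular representation of a finite group G, each irreducible appears with multiplicity equal to its dimension. Check: dim(rho_reg) = sum d_i^2 = 1 + 1 + 1 + 1 + 1 + 1 + 1 + 1 + 1 + 1 + 1 + 1 + 1 + 1 + 1 + 1 + 1 + 1 + 1 + 1 + 4 + 4 + 4 + 4 + 4 + 4 + 4 + 4 + 4 + 4 + 4 + 4 + 4 + 4 + 4 = 80 = |G|.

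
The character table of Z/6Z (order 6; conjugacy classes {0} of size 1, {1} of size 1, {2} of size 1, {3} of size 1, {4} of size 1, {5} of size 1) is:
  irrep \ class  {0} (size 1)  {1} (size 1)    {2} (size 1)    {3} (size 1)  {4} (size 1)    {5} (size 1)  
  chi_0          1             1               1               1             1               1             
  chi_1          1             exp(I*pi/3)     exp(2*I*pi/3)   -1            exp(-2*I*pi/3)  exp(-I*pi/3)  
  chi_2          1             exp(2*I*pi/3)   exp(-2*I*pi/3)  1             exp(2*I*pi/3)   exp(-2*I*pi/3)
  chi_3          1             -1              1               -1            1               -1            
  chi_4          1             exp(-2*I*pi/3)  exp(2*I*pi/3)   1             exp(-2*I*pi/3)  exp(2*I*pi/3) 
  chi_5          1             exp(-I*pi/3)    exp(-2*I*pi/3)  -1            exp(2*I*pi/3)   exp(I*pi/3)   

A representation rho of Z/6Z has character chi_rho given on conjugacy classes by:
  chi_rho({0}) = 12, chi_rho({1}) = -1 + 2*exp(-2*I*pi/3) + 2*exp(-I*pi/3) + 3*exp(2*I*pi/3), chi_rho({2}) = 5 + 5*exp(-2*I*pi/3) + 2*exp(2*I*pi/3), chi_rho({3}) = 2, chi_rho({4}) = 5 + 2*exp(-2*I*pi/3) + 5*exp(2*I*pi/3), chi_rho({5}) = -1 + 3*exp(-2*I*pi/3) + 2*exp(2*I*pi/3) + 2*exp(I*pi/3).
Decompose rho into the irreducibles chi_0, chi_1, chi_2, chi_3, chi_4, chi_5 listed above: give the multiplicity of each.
Multiplicities: chi_0: 2, chi_1: 0, chi_2: 3, chi_3: 3, chi_4: 2, chi_5: 2.

Use <chi_rho, chi> = (1/|G|) sum_C |C| * chi_rho(C) * conj(chi(C)) with |G| = 6 for each irreducible chi in the table:
  <chi_rho, chi_0> = (1/6)[1*(12)*conj(1) + 1*(-1 + 2*exp(-2*I*pi/3) + 2*exp(-I*pi/3) + 3*exp(2*I*pi/3))*conj(1) + 1*(5 + 5*exp(-2*I*pi/3) + 2*exp(2*I*pi/3))*conj(1) + 1*(2)*conj(1) + 1*(5 + 2*exp(-2*I*pi/3) + 5*exp(2*I*pi/3))*conj(1) + 1*(-1 + 3*exp(-2*I*pi/3) + 2*exp(2*I*pi/3) + 2*exp(I*pi/3))*conj(1)]
      = (1/6)[(12) + (-1 + 2*exp(-2*I*pi/3) + 2*exp(-I*pi/3) + 3*exp(2*I*pi/3)) + (5 + 5*exp(-2*I*pi/3) + 2*exp(2*I*pi/3)) + (2) + (5 + 2*exp(-2*I*pi/3) + 5*exp(2*I*pi/3)) + (-1 + 3*exp(-2*I*pi/3) + 2*exp(2*I*pi/3) + 2*exp(I*pi/3))] = 12/6 = 2
  <chi_rho, chi_1> = (1/6)[1*(12)*conj(1) + 1*(-1 + 2*exp(-2*I*pi/3) + 2*exp(-I*pi/3) + 3*exp(2*I*pi/3))*conj(exp(I*pi/3)) + 1*(5 + 5*exp(-2*I*pi/3) + 2*exp(2*I*pi/3))*conj(exp(2*I*pi/3)) + 1*(2)*conj(-1) + 1*(5 + 2*exp(-2*I*pi/3) + 5*exp(2*I*pi/3))*conj(exp(-2*I*pi/3)) + 1*(-1 + 3*exp(-2*I*pi/3) + 2*exp(2*I*pi/3) + 2*exp(I*pi/3))*conj(exp(-I*pi/3))]
      = (1/6)[(12) + (-2 + 2*exp(-2*I*pi/3) - exp(-I*pi/3) + 3*exp(I*pi/3)) + (-3) + (-2) + (-3) + (-2 + 3*exp(-I*pi/3) - exp(I*pi/3) + 2*exp(2*I*pi/3))] = 0/6 = 0
  <chi_rho, chi_2> = (1/6)[1*(12)*conj(1) + 1*(-1 + 2*exp(-2*I*pi/3) + 2*exp(-I*pi/3) + 3*exp(2*I*pi/3))*conj(exp(2*I*pi/3)) + 1*(5 + 5*exp(-2*I*pi/3) + 2*exp(2*I*pi/3))*conj(exp(-2*I*pi/3)) + 1*(2)*conj(1) + 1*(5 + 2*exp(-2*I*pi/3) + 5*exp(2*I*pi/3))*conj(exp(2*I*pi/3)) + 1*(-1 + 3*exp(-2*I*pi/3) + 2*exp(2*I*pi/3) + 2*exp(I*pi/3))*conj(exp(-2*I*pi/3))]
      = (1/6)[(12) + (1 - exp(-2*I*pi/3) + 2*exp(2*I*pi/3)) + (5 + 2*exp(-2*I*pi/3) + 5*exp(2*I*pi/3)) + (2) + (5 + 5*exp(-2*I*pi/3) + 2*exp(2*I*pi/3)) + (1 + 2*exp(-2*I*pi/3) - exp(2*I*pi/3))] = 18/6 = 3
  <chi_rho, chi_3> = (1/6)[1*(12)*conj(1) + 1*(-1 + 2*exp(-2*I*pi/3) + 2*exp(-I*pi/3) + 3*exp(2*I*pi/3))*conj(-1) + 1*(5 + 5*exp(-2*I*pi/3) + 2*exp(2*I*pi/3))*conj(1) + 1*(2)*conj(-1) + 1*(5 + 2*exp(-2*I*pi/3) + 5*exp(2*I*pi/3))*conj(1) + 1*(-1 + 3*exp(-2*I*pi/3) + 2*exp(2*I*pi/3) + 2*exp(I*pi/3))*conj(-1)]
      = (1/6)[(12) + (1 - 3*exp(2*I*pi/3) - 2*exp(-I*pi/3) - 2*exp(-2*I*pi/3)) + (5 + 5*exp(-2*I*pi/3) + 2*exp(2*I*pi/3)) + (-2) + (5 + 2*exp(-2*I*pi/3) + 5*exp(2*I*pi/3)) + (1 - 2*exp(I*pi/3) - 2*exp(2*I*pi/3) - 3*exp(-2*I*pi/3))] = 18/6 = 3
  <chi_rho, chi_4> = (1/6)[1*(12)*conj(1) + 1*(-1 + 2*exp(-2*I*pi/3) + 2*exp(-I*pi/3) + 3*exp(2*I*pi/3))*conj(exp(-2*I*pi/3)) + 1*(5 + 5*exp(-2*I*pi/3) + 2*exp(2*I*pi/3))*conj(exp(2*I*pi/3)) + 1*(2)*conj(1) + 1*(5 + 2*exp(-2*I*pi/3) + 5*exp(2*I*pi/3))*conj(exp(-2*I*pi/3)) + 1*(-1 + 3*exp(-2*I*pi/3) + 2*exp(2*I*pi/3) + 2*exp(I*pi/3))*conj(exp(2*I*pi/3))]
      = (1/6)[(12) + (2 + 3*exp(-2*I*pi/3) - exp(2*I*pi/3) + 2*exp(I*pi/3)) + (-3) + (2) + (-3) + (2 + 2*exp(-I*pi/3) - exp(-2*I*pi/3) + 3*exp(2*I*pi/3))] = 12/6 = 2
  <chi_rho, chi_5> = (1/6)[1*(12)*conj(1) + 1*(-1 + 2*exp(-2*I*pi/3) + 2*exp(-I*pi/3) + 3*exp(2*I*pi/3))*conj(exp(-I*pi/3)) + 1*(5 + 5*exp(-2*I*pi/3) + 2*exp(2*I*pi/3))*conj(exp(-2*I*pi/3)) + 1*(2)*conj(-1) + 1*(5 + 2*exp(-2*I*pi/3) + 5*exp(2*I*pi/3))*conj(exp(2*I*pi/3)) + 1*(-1 + 3*exp(-2*I*pi/3) + 2*exp(2*I*pi/3) + 2*exp(I*pi/3))*conj(exp(I*pi/3))]
      = (1/6)[(12) + (-1 + 2*exp(-I*pi/3) - exp(I*pi/3)) + (5 + 2*exp(-2*I*pi/3) + 5*exp(2*I*pi/3)) + (-2) + (5 + 5*exp(-2*I*pi/3) + 2*exp(2*I*pi/3)) + (-1 - exp(-I*pi/3) + 2*exp(I*pi/3))] = 12/6 = 2
(Exp terms are combined using exp(i*s)*conj(exp(i*t)) = exp(i*(s-t)), and sums of them are collapsed using the identity that for every m > 1 the m distinct m-th roots of unity sum to 0, e.g. 1 + exp(2*I*pi/3) + exp(-2*I*pi/3) = 0.)
Dimension check: dim(rho) = sum (mult * dim) = 2*1 + 0*1 + 3*1 + 3*1 + 2*1 + 2*1 = 12 = chi_rho(e) = 12.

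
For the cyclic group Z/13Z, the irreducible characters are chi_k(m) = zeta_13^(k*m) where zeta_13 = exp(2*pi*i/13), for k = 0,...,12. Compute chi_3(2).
chi_3(2) = zeta_13^6 = exp(12*I*pi/13)

Why: chi_3(2) = zeta_13^(3*2) = zeta_13^6. Since zeta_13^13 = 1, this equals zeta_13^6 = exp(2*pi*i*6/13) = exp(12*I*pi/13).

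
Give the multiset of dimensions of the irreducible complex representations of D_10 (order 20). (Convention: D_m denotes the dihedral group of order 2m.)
Dimensions: 1, 1, 1, 1, 2, 2, 2, 2

Solution. There are 8 irreducibles (= number of conjugacy classes). Their dimensions d_i satisfy sum d_i^2 = |G| = 20: 1 + 1 + 1 + 1 + 4 + 4 + 4 + 4 = 20.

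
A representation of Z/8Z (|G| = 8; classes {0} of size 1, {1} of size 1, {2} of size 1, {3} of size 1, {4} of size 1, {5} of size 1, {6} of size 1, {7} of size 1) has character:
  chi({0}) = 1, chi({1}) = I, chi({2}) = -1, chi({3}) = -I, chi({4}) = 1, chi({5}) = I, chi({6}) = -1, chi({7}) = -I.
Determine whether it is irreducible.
Irreducible: <chi, chi> = 1.

Justification: <chi, chi> = (1/|G|) sum_C |C| * |chi(C)|^2 = (1/8)[1*|1|^2 + 1*|I|^2 + 1*|-1|^2 + 1*|-I|^2 + 1*|1|^2 + 1*|I|^2 + 1*|-1|^2 + 1*|-I|^2]
  = (1/8)[(1) + (1) + (1) + (1) + (1) + (1) + (1) + (1)] = 8/8 = 1.
(Exp terms are combined using exp(i*s)*conj(exp(i*t)) = exp(i*(s-t)), and sums of them are collapsed using the identity that for every m > 1 the m distinct m-th roots of unity sum to 0, e.g. 1 + exp(2*I*pi/3) + exp(-2*I*pi/3) = 0.)
A character is irreducible iff <chi, chi> = 1, so this representation is irreducible.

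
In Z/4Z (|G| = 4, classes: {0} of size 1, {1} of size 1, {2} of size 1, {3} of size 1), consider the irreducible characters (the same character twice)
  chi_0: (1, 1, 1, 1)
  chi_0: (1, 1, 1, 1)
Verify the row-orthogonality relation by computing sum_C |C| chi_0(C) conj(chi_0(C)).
Sum = 4 = |G| = 4; so <chi_0, chi_0> = 1 (norm-1 confirms irreducibility).

Explanation: Compute term by term over conjugacy classes (|C| * chi_0(C) * conj(chi_0(C))):
  1*(1)*conj(1) + 1*(1)*conj(1) + 1*(1)*conj(1) + 1*(1)*conj(1)
  = (1) + (1) + (1) + (1)
  = 4.
(Exp terms are combined using exp(i*s)*conj(exp(i*t)) = exp(i*(s-t)), and sums of them are collapsed using the identity that for every m > 1 the m distinct m-th roots of unity sum to 0, e.g. 1 + exp(2*I*pi/3) + exp(-2*I*pi/3) = 0.)
Dividing by |G| = 4 gives 4/4 = 1, matching the row-orthogonality relation <chi_0, chi_0> = [chi_0 = chi_0].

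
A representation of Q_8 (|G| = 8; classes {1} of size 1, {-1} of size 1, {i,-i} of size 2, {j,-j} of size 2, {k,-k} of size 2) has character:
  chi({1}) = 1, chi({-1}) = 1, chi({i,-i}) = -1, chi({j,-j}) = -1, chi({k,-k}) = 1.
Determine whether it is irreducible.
Irreducible: <chi, chi> = 1.

Working: <chi, chi> = (1/|G|) sum_C |C| * |chi(C)|^2 = (1/8)[1*|1|^2 + 1*|1|^2 + 2*|-1|^2 + 2*|-1|^2 + 2*|1|^2]
  = (1/8)[(1) + (1) + (2) + (2) + (2)] = 8/8 = 1.
A character is irreducible iff <chi, chi> = 1, so this representation is irreducible.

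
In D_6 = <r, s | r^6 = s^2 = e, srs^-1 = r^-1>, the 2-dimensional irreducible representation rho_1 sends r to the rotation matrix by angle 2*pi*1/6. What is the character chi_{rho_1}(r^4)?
chi_{rho_1}(r^4) = 2*cos(2*pi*1*4/6) = -1

Details: rho_1(r^4) is rotation by angle 2*pi*1*4/6, whose trace is 2*cos(2*pi*1*4/6) = -1.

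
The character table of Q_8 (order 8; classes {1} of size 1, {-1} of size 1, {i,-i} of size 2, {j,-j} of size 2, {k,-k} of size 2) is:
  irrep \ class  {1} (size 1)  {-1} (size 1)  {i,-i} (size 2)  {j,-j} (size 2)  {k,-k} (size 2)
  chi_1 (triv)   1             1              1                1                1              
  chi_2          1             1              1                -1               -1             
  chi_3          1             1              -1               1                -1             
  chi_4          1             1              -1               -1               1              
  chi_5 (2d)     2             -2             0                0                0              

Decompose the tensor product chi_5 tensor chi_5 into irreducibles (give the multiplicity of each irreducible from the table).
chi_5 tensor chi_5 = chi_1 + chi_2 + chi_3 + chi_4 (all other irreducibles have multiplicity 0).

Details: The character of a tensor product is the pointwise product (chi_5 * chi_5)(C) = chi_5(C) * chi_5(C):
  {1}: (2)*(2), {-1}: (-2)*(-2), {i,-i}: (0)*(0), {j,-j}: (0)*(0), {k,-k}: (0)*(0)
so (chi_5 * chi_5) takes values
  {1} -> 4, {-1} -> 4, {i,-i} -> 0, {j,-j} -> 0, {k,-k} -> 0.
Now take the inner product of this character with each irreducible chi from the table, <chi_5*chi_5, chi> = (1/8) sum_C |C| (chi_5*chi_5)(C) conj(chi(C)):
  <chi_5*chi_5, chi_1> = (1/8)[1*(4)*conj(1) + 1*(4)*conj(1) + 2*(0)*conj(1) + 2*(0)*conj(1) + 2*(0)*conj(1)]
      = (1/8)[(4) + (4) + (0) + (0) + (0)] = 8/8 = 1
  <chi_5*chi_5, chi_2> = (1/8)[1*(4)*conj(1) + 1*(4)*conj(1) + 2*(0)*conj(1) + 2*(0)*conj(-1) + 2*(0)*conj(-1)]
      = (1/8)[(4) + (4) + (0) + (0) + (0)] = 8/8 = 1
  <chi_5*chi_5, chi_3> = (1/8)[1*(4)*conj(1) + 1*(4)*conj(1) + 2*(0)*conj(-1) + 2*(0)*conj(1) + 2*(0)*conj(-1)]
      = (1/8)[(4) + (4) + (0) + (0) + (0)] = 8/8 = 1
  <chi_5*chi_5, chi_4> = (1/8)[1*(4)*conj(1) + 1*(4)*conj(1) + 2*(0)*conj(-1) + 2*(0)*conj(-1) + 2*(0)*conj(1)]
      = (1/8)[(4) + (4) + (0) + (0) + (0)] = 8/8 = 1
  <chi_5*chi_5, chi_5> = (1/8)[1*(4)*conj(2) + 1*(4)*conj(-2) + 2*(0)*conj(0) + 2*(0)*conj(0) + 2*(0)*conj(0)]
      = (1/8)[(8) + (-8) + (0) + (0) + (0)] = 0/8 = 0
Hence the multiplicities are chi_1: 1, chi_2: 1, chi_3: 1, chi_4: 1. Dimension check: dim(chi_5)*dim(chi_5) = 2*2 = 4 and sum (mult * dim) = 1*1 + 1*1 + 1*1 + 1*1 = 4.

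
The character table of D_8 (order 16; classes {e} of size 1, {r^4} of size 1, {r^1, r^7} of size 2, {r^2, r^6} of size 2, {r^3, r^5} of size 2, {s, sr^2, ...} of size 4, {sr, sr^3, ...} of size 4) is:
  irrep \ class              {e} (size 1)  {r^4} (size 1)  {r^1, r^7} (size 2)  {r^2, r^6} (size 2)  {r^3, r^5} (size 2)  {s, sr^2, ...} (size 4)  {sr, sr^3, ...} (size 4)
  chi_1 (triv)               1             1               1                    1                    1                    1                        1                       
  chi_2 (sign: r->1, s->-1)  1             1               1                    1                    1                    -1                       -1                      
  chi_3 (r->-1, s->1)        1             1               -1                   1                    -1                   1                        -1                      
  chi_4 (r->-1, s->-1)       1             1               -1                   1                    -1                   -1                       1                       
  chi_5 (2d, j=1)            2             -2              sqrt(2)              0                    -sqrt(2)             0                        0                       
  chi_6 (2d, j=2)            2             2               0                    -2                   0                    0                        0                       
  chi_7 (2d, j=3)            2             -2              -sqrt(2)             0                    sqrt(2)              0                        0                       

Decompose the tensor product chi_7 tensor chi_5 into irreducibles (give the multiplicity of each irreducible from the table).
chi_7 tensor chi_5 = chi_3 + chi_4 + chi_6 (all other irreducibles have multiplicity 0).

Working: The character of a tensor product is the pointwise product (chi_7 * chi_5)(C) = chi_7(C) * chi_5(C):
  {e}: (2)*(2), {r^4}: (-2)*(-2), {r^1, r^7}: (-sqrt(2))*(sqrt(2)), {r^2, r^6}: (0)*(0), {r^3, r^5}: (sqrt(2))*(-sqrt(2)), {s, sr^2, ...}: (0)*(0), {sr, sr^3, ...}: (0)*(0)
so (chi_7 * chi_5) takes values
  {e} -> 4, {r^4} -> 4, {r^1, r^7} -> -2, {r^2, r^6} -> 0, {r^3, r^5} -> -2, {s, sr^2, ...} -> 0, {sr, sr^3, ...} -> 0.
Now take the inner product of this character with each irreducible chi from the table, <chi_7*chi_5, chi> = (1/16) sum_C |C| (chi_7*chi_5)(C) conj(chi(C)):
  <chi_7*chi_5, chi_1> = (1/16)[1*(4)*conj(1) + 1*(4)*conj(1) + 2*(-2)*conj(1) + 2*(0)*conj(1) + 2*(-2)*conj(1) + 4*(0)*conj(1) + 4*(0)*conj(1)]
      = (1/16)[(4) + (4) + (-4) + (0) + (-4) + (0) + (0)] = 0/16 = 0
  <chi_7*chi_5, chi_2> = (1/16)[1*(4)*conj(1) + 1*(4)*conj(1) + 2*(-2)*conj(1) + 2*(0)*conj(1) + 2*(-2)*conj(1) + 4*(0)*conj(-1) + 4*(0)*conj(-1)]
      = (1/16)[(4) + (4) + (-4) + (0) + (-4) + (0) + (0)] = 0/16 = 0
  <chi_7*chi_5, chi_3> = (1/16)[1*(4)*conj(1) + 1*(4)*conj(1) + 2*(-2)*conj(-1) + 2*(0)*conj(1) + 2*(-2)*conj(-1) + 4*(0)*conj(1) + 4*(0)*conj(-1)]
      = (1/16)[(4) + (4) + (4) + (0) + (4) + (0) + (0)] = 16/16 = 1
  <chi_7*chi_5, chi_4> = (1/16)[1*(4)*conj(1) + 1*(4)*conj(1) + 2*(-2)*conj(-1) + 2*(0)*conj(1) + 2*(-2)*conj(-1) + 4*(0)*conj(-1) + 4*(0)*conj(1)]
      = (1/16)[(4) + (4) + (4) + (0) + (4) + (0) + (0)] = 16/16 = 1
  <chi_7*chi_5, chi_5> = (1/16)[1*(4)*conj(2) + 1*(4)*conj(-2) + 2*(-2)*conj(sqrt(2)) + 2*(0)*conj(0) + 2*(-2)*conj(-sqrt(2)) + 4*(0)*conj(0) + 4*(0)*conj(0)]
      = (1/16)[(8) + (-8) + (-4*sqrt(2)) + (0) + (4*sqrt(2)) + (0) + (0)] = 0/16 = 0
  <chi_7*chi_5, chi_6> = (1/16)[1*(4)*conj(2) + 1*(4)*conj(2) + 2*(-2)*conj(0) + 2*(0)*conj(-2) + 2*(-2)*conj(0) + 4*(0)*conj(0) + 4*(0)*conj(0)]
      = (1/16)[(8) + (8) + (0) + (0) + (0) + (0) + (0)] = 16/16 = 1
  <chi_7*chi_5, chi_7> = (1/16)[1*(4)*conj(2) + 1*(4)*conj(-2) + 2*(-2)*conj(-sqrt(2)) + 2*(0)*conj(0) + 2*(-2)*conj(sqrt(2)) + 4*(0)*conj(0) + 4*(0)*conj(0)]
      = (1/16)[(8) + (-8) + (4*sqrt(2)) + (0) + (-4*sqrt(2)) + (0) + (0)] = 0/16 = 0
Hence the multiplicities are chi_3: 1, chi_4: 1, chi_6: 1. Dimension check: dim(chi_7)*dim(chi_5) = 2*2 = 4 and sum (mult * dim) = 1*1 + 1*1 + 1*2 = 4.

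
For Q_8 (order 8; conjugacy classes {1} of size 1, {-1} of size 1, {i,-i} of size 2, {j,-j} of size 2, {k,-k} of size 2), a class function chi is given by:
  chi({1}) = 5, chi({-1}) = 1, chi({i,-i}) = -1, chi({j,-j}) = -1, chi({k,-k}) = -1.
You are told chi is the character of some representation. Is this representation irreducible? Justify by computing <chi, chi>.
Not irreducible (reducible): <chi, chi> = 4 > 1.

Solution. <chi, chi> = (1/|G|) sum_C |C| * |chi(C)|^2 = (1/8)[1*|5|^2 + 1*|1|^2 + 2*|-1|^2 + 2*|-1|^2 + 2*|-1|^2]
  = (1/8)[(25) + (1) + (2) + (2) + (2)] = 32/8 = 4.
A character is irreducible iff <chi, chi> = 1, so this representation is reducible.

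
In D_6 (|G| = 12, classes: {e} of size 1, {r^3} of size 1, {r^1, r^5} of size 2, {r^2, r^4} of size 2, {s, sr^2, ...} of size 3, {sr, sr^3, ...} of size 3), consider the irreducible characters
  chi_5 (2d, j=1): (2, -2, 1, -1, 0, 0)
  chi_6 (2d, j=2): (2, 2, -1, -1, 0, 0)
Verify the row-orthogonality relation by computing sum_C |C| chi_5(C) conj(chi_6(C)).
Sum = 0; so <chi_5, chi_6> = 0 (distinct irreducibles are orthogonal).

Why: Compute term by term over conjugacy classes (|C| * chi_5(C) * conj(chi_6(C))):
  1*(2)*conj(2) + 1*(-2)*conj(2) + 2*(1)*conj(-1) + 2*(-1)*conj(-1) + 3*(0)*conj(0) + 3*(0)*conj(0)
  = (4) + (-4) + (-2) + (2) + (0) + (0)
  = 0.
Dividing by |G| = 12 gives 0/12 = 0, matching the row-orthogonality relation <chi_5, chi_6> = [chi_5 = chi_6].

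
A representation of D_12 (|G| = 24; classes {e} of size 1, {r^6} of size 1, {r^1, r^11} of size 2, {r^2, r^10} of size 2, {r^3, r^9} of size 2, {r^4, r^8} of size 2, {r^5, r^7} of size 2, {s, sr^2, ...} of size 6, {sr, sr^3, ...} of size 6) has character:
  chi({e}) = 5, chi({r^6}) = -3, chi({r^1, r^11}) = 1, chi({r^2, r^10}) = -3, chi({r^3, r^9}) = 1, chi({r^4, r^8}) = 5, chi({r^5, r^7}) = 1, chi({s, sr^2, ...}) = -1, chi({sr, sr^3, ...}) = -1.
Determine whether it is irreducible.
Not irreducible (reducible): <chi, chi> = 5 > 1.

<chi, chi> = (1/|G|) sum_C |C| * |chi(C)|^2 = (1/24)[1*|5|^2 + 1*|-3|^2 + 2*|1|^2 + 2*|-3|^2 + 2*|1|^2 + 2*|5|^2 + 2*|1|^2 + 6*|-1|^2 + 6*|-1|^2]
  = (1/24)[(25) + (9) + (2) + (18) + (2) + (50) + (2) + (6) + (6)] = 120/24 = 5.
A character is irreducible iff <chi, chi> = 1, so this representation is reducible.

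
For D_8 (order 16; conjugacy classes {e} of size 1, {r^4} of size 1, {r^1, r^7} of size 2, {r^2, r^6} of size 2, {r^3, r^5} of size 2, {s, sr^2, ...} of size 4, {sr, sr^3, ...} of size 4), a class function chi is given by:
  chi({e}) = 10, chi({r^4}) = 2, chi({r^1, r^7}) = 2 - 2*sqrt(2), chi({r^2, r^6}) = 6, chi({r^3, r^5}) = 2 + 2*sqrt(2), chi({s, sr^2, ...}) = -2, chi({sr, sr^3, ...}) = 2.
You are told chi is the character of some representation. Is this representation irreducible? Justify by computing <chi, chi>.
Not irreducible (reducible): <chi, chi> = 16 > 1.

<chi, chi> = (1/|G|) sum_C |C| * |chi(C)|^2 = (1/16)[1*|10|^2 + 1*|2|^2 + 2*|2 - 2*sqrt(2)|^2 + 2*|6|^2 + 2*|2 + 2*sqrt(2)|^2 + 4*|-2|^2 + 4*|2|^2]
  = (1/16)[(100) + (4) + (24 - 16*sqrt(2)) + (72) + (16*sqrt(2) + 24) + (16) + (16)] = 256/16 = 16.
A character is irreducible iff <chi, chi> = 1, so this representation is reducible.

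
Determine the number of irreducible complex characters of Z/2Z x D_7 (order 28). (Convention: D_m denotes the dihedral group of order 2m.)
10

Reasoning: The number of irreducible complex representations of a finite group equals its number of conjugacy classes. For a direct product, #classes(G x H) = #classes(G) * #classes(H). Z/2Z has 2 classes (abelian), D_7 has 5 classes, so 2 * 5 = 10, so Z/2Z x D_7 (order 28) has exactly 10 irreducible complex representations.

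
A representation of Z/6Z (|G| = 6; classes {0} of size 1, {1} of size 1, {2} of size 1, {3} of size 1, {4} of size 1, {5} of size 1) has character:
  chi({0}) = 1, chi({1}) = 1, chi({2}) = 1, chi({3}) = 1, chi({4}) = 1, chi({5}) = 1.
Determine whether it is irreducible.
Irreducible: <chi, chi> = 1.

Working: <chi, chi> = (1/|G|) sum_C |C| * |chi(C)|^2 = (1/6)[1*|1|^2 + 1*|1|^2 + 1*|1|^2 + 1*|1|^2 + 1*|1|^2 + 1*|1|^2]
  = (1/6)[(1) + (1) + (1) + (1) + (1) + (1)] = 6/6 = 1.
(Exp terms are combined using exp(i*s)*conj(exp(i*t)) = exp(i*(s-t)), and sums of them are collapsed using the identity that for every m > 1 the m distinct m-th roots of unity sum to 0, e.g. 1 + exp(2*I*pi/3) + exp(-2*I*pi/3) = 0.)
A character is irreducible iff <chi, chi> = 1, so this representation is irreducible.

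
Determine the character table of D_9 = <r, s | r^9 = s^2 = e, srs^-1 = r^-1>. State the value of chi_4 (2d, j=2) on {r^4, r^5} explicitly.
Conjugacy classes: {e} of size 1, {r^1, r^8} of size 2, {r^2, r^7} of size 2, {r^3, r^6} of size 2, {r^4, r^5} of size 2, {s, sr, ..., sr^8} of size 9.
Character table:
  irrep \ class              {e} (size 1)  {r^1, r^8} (size 2)  {r^2, r^7} (size 2)  {r^3, r^6} (size 2)  {r^4, r^5} (size 2)  {s, sr, ..., sr^8} (size 9)
  chi_1 (triv)               1             1                    1                    1                    1                    1                          
  chi_2 (sign: r->1, s->-1)  1             1                    1                    1                    1                    -1                         
  chi_3 (2d, j=1)            2             2*cos(2*pi/9)        2*cos(4*pi/9)        -1                   -2*cos(pi/9)         0                          
  chi_4 (2d, j=2)            2             2*cos(4*pi/9)        -2*cos(pi/9)         -1                   2*cos(2*pi/9)        0                          
  chi_5 (2d, j=3)            2             -1                   -1                   2                    -1                   0                          
  chi_6 (2d, j=4)            2             -2*cos(pi/9)         2*cos(2*pi/9)        -1                   2*cos(4*pi/9)        0                          

Spot check: chi_4 (2d, j=2) on {r^4, r^5} = 2*cos(2*pi/9).

Details: D_9 has order 2*9 = 18 with 6 conjugacy classes, hence 6 irreducibles. Sum of squared dims 1 + 1 + 4 + 4 + 4 + 4 = 18 = |G|. Linear characters come from the abelianisation; the 2-dimensional irreps have character r^k -> 2*cos(2*pi*j*k/9), reflections -> 0.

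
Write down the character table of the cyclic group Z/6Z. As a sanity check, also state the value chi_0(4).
Character table of Z/6Z (irreps indexed chi_0,...,chi_5 with chi_k(m) = zeta_6^(k*m), zeta_6 = exp(2*pi*i/6)):
  irrep \ class  {0} (size 1)  {1} (size 1)    {2} (size 1)    {3} (size 1)  {4} (size 1)    {5} (size 1)  
  chi_0          1             1               1               1             1               1             
  chi_1          1             exp(I*pi/3)     exp(2*I*pi/3)   -1            exp(-2*I*pi/3)  exp(-I*pi/3)  
  chi_2          1             exp(2*I*pi/3)   exp(-2*I*pi/3)  1             exp(2*I*pi/3)   exp(-2*I*pi/3)
  chi_3          1             -1              1               -1            1               -1            
  chi_4          1             exp(-2*I*pi/3)  exp(2*I*pi/3)   1             exp(-2*I*pi/3)  exp(2*I*pi/3) 
  chi_5          1             exp(-I*pi/3)    exp(-2*I*pi/3)  -1            exp(2*I*pi/3)   exp(I*pi/3)   

Spot check: chi_0(4) = zeta_6^(0*4) = zeta_6^0 = 1.

Justification: Z/6Z is abelian, so all 6 irreducible complex representations are 1-dimensional. They are given by chi_k(m) = zeta_6^(k*m) for k = 0,...,5. Row orthogonality: sum_m chi_k(m) conj(chi_l(m)) = 6 * [k = l].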